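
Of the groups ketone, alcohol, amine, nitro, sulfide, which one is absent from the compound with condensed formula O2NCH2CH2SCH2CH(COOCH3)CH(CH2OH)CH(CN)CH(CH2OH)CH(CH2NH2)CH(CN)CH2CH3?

sulfide: present (CH2SCH2 — C–S–C linkage → sulfide (thioether)).
amine: present (CH(CH2NH2) — pendant –CH2NH2: N on sp³ C, no adjacent C=O → amine).
nitro: present (O2NCH2 — –NO2 on carbon → nitro group).
alcohol: present (CH(CH2OH) — pendant –CH2OH on an sp³ backbone C → alcohol).
ketone: absent. In CH(COOCH3), the C=O is bonded to an –O–C group, which defines an ester, not a ketone.

ketone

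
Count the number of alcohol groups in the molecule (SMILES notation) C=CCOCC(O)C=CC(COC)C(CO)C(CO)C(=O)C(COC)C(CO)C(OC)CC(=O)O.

Reading the structure from left to right:
  CH2=CH: C=C double bond → alkene.
  CH2OCH2: C–O–C with sp³ carbons on both sides and no adjacent C=O → ether.
  CH(OH): –OH on an sp³ carbon → alcohol (secondary).
  CH=CH: C=C double bond → alkene.
  CH(CH2OCH3): pendant –CH2OCH3: C–O–C linkage → ether.
  CH(CH2OH): pendant –CH2OH on an sp³ backbone C → alcohol.
  CH(CH2OH): pendant –CH2OH on an sp³ backbone C → alcohol.
  CO: –C(=O)– with carbon on both sides → ketone.
  CH(CH2OCH3): pendant –CH2OCH3: C–O–C linkage → ether.
  CH(CH2OH): pendant –CH2OH on an sp³ backbone C → alcohol.
  CH(OCH3): pendant –OCH3: C–O–C with sp³ C, no adjacent C=O → ether.
  COOH: –COOH: carbonyl C bonded to –OH and C → carboxylic acid (the –OH is not a separate alcohol).
Alcohol appears at: CH(OH), CH(CH2OH), CH(CH2OH), CH(CH2OH) → 4.

4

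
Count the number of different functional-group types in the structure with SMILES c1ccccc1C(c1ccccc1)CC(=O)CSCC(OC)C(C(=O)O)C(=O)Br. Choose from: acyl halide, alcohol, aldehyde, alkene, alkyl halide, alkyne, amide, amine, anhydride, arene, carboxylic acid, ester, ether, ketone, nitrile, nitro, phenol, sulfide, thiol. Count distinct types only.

6

C6H5– phenyl ring → arene.
pendant –C6H5: benzene ring → arene.
–C(=O)– with carbon on both sides → ketone.
C–S–C linkage → sulfide (thioether).
pendant –OCH3: C–O–C with sp³ C, no adjacent C=O → ether.
pendant –COOH: carbonyl C bonded to C and –OH → carboxylic acid.
–C(=O)Br: carbonyl C bonded to C and to a halogen → acyl halide (not alkyl halide).
Distinct types present: acyl halide, arene, carboxylic acid, ether, ketone, sulfide.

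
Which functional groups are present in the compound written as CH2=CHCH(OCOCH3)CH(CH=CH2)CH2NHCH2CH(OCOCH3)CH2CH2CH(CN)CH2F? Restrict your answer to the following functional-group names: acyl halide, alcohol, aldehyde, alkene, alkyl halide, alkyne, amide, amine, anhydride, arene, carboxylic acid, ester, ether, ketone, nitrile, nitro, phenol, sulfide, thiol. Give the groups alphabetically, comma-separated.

Working along the chain:
  CH2=CH: C=C double bond → alkene.
  CH(OCOCH3): pendant –OC(=O)CH3: an acyloxy group → ester.
  CH(CH=CH2): pendant –CH=CH2: C=C double bond → alkene.
  CH2NHCH2: C–N–C with sp³ carbons and no adjacent C=O → amine (secondary).
  CH(OCOCH3): pendant –OC(=O)CH3: an acyloxy group → ester.
  CH(CN): pendant –C≡N: nitrile.
  CH2F: halogen on an sp³ carbon → alkyl halide.

alkene, alkyl halide, amine, ester, nitrile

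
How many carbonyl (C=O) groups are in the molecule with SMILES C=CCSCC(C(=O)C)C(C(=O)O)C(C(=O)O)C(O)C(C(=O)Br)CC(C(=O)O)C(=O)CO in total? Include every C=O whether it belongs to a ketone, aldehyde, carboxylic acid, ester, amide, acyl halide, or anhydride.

6

CH(COCH3): ketone, 1 C=O (running total 1).
CH(COOH): carboxylic acid, 1 C=O (running total 2).
CH(COOH): carboxylic acid, 1 C=O (running total 3).
CH(COBr): acyl halide, 1 C=O (running total 4).
CH(COOH): carboxylic acid, 1 C=O (running total 5).
CO: ketone, 1 C=O (running total 6).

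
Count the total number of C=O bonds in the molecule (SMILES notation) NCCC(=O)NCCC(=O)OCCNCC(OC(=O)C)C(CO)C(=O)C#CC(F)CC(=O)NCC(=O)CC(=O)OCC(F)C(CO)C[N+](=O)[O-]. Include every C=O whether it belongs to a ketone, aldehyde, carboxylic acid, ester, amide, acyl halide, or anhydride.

7

CH2CONHCH2: amide, 1 C=O (running total 1).
CH2COOCH2: ester, 1 C=O (running total 2).
CH(OCOCH3): ester, 1 C=O (running total 3).
CO: ketone, 1 C=O (running total 4).
CH2CONHCH2: amide, 1 C=O (running total 5).
CO: ketone, 1 C=O (running total 6).
CH2COOCH2: ester, 1 C=O (running total 7).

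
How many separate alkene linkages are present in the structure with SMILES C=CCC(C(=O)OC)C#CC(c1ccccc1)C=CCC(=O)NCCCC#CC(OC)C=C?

Taking each segment in turn:
  CH2=CH: C=C double bond → alkene.
  CH(COOCH3): pendant –COOCH3: carbonyl C bonded to C and –OCH3 → ester.
  C≡C: C≡C triple bond → alkyne.
  CH(C6H5): pendant –C6H5: benzene ring → arene.
  CH=CH: C=C double bond → alkene.
  CH2CONHCH2: –C(=O)–N– linkage → amide (the N is not an amine).
  C≡C: C≡C triple bond → alkyne.
  CH(OCH3): pendant –OCH3: C–O–C with sp³ C, no adjacent C=O → ether.
  CH=CH2: C=C double bond → alkene.
Alkene appears at: CH2=CH, CH=CH, CH=CH2 → 3.

3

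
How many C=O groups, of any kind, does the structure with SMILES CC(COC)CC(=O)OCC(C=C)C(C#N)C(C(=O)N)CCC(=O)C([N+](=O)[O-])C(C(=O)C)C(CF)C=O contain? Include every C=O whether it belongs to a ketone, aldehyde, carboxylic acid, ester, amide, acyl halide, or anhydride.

CH2COOCH2: ester, 1 C=O (running total 1).
CH(CONH2): amide, 1 C=O (running total 2).
CO: ketone, 1 C=O (running total 3).
CH(COCH3): ketone, 1 C=O (running total 4).
CHO: aldehyde, 1 C=O (running total 5).

5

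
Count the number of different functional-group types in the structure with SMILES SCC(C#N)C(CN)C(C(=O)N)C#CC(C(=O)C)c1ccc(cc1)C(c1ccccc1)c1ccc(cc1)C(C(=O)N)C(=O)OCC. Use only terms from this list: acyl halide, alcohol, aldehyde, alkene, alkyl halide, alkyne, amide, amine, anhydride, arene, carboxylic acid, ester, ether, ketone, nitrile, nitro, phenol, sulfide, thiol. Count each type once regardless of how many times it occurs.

8

Taking each segment in turn:
  HSCH2: –SH on an sp³ carbon → thiol.
  CH(CN): pendant –C≡N: nitrile.
  CH(CH2NH2): pendant –CH2NH2: N on sp³ C, no adjacent C=O → amine.
  CH(CONH2): pendant –CONH2: carbonyl C bonded to C and N → amide.
  C≡C: C≡C triple bond → alkyne.
  CH(COCH3): pendant –COCH3: carbonyl C bonded to two carbons → ketone.
  C6H4: para-disubstituted benzene ring → arene.
  CH(C6H5): pendant –C6H5: benzene ring → arene.
  C6H4: para-disubstituted benzene ring → arene.
  CH(CONH2): pendant –CONH2: carbonyl C bonded to C and N → amide.
  COOCH2CH3: –C(=O)OCH2CH3: carbonyl C bonded to C and to –OEt → ester.
Distinct types present: alkyne, amide, amine, arene, ester, ketone, nitrile, thiol.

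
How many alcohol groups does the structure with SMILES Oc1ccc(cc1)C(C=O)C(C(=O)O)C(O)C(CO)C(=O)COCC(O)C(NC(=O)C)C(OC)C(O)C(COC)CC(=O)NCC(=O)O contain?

4

Reading the structure from left to right:
  HOC6H4: –OH attached directly to an aromatic ring → phenol (not alcohol); the ring itself is an arene.
  CH(CHO): pendant –CHO: carbonyl C bonded to C and H → aldehyde.
  CH(COOH): pendant –COOH: carbonyl C bonded to C and –OH → carboxylic acid.
  CH(OH): –OH on an sp³ carbon → alcohol (secondary).
  CH(CH2OH): pendant –CH2OH on an sp³ backbone C → alcohol.
  CO: –C(=O)– with carbon on both sides → ketone.
  CH2OCH2: C–O–C with sp³ carbons on both sides and no adjacent C=O → ether.
  CH(OH): –OH on an sp³ carbon → alcohol (secondary).
  CH(NHCOCH3): pendant –NHC(=O)CH3: N bonded to a carbonyl → amide (not amine).
  CH(OCH3): pendant –OCH3: C–O–C with sp³ C, no adjacent C=O → ether.
  CH(OH): –OH on an sp³ carbon → alcohol (secondary).
  CH(CH2OCH3): pendant –CH2OCH3: C–O–C linkage → ether.
  CH2CONHCH2: –C(=O)–N– linkage → amide (the N is not an amine).
  COOH: –COOH: carbonyl C bonded to –OH and C → carboxylic acid (the –OH is not a separate alcohol).
Alcohol appears at: CH(OH), CH(CH2OH), CH(OH), CH(OH) → 4.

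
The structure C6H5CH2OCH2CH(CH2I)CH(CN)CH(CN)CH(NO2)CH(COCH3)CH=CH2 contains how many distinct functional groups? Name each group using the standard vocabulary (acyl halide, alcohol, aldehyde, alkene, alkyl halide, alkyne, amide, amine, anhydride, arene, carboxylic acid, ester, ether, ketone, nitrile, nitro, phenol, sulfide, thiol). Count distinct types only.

7

C6H5– phenyl ring → arene.
C–O–C with sp³ carbons on both sides and no adjacent C=O → ether.
pendant –CH2X: halogen on sp³ carbon → alkyl halide.
pendant –C≡N: nitrile.
pendant –C≡N: nitrile.
–NO2 on an sp³ carbon → nitro (the N=O is not a carbonyl).
pendant –COCH3: carbonyl C bonded to two carbons → ketone.
C=C double bond → alkene.
Distinct types present: alkene, alkyl halide, arene, ether, ketone, nitrile, nitro.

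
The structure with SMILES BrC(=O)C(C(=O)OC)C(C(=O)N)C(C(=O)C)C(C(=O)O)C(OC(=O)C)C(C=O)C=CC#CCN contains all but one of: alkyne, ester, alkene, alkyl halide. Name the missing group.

alkene: present (CH=CH — C=C double bond → alkene).
ester: present (CH(COOCH3) — pendant –COOCH3: carbonyl C bonded to C and –OCH3 → ester).
alkyne: present (C≡C — C≡C triple bond → alkyne).
alkyl halide: absent. In BrCO, the halogen is on a carbonyl carbon, which makes it an acyl halide, not an alkyl halide.

alkyl halide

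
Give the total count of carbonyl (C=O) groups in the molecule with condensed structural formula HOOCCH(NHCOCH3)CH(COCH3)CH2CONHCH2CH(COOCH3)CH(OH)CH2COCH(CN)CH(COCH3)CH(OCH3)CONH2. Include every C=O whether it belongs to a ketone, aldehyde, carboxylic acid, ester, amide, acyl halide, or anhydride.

8

HOOC: carboxylic acid, 1 C=O (running total 1).
CH(NHCOCH3): amide, 1 C=O (running total 2).
CH(COCH3): ketone, 1 C=O (running total 3).
CH2CONHCH2: amide, 1 C=O (running total 4).
CH(COOCH3): ester, 1 C=O (running total 5).
CO: ketone, 1 C=O (running total 6).
CH(COCH3): ketone, 1 C=O (running total 7).
CONH2: amide, 1 C=O (running total 8).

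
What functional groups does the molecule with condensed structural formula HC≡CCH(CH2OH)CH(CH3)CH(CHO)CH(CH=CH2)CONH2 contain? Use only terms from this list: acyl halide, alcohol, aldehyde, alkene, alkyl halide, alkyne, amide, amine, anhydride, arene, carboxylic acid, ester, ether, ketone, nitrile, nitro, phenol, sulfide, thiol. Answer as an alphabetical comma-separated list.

alcohol, aldehyde, alkene, alkyne, amide

C≡C triple bond → alkyne.
pendant –CH2OH on an sp³ backbone C → alcohol.
pendant –CHO: carbonyl C bonded to C and H → aldehyde.
pendant –CH=CH2: C=C double bond → alkene.
–C(=O)NH2: carbonyl C bonded to C and to N → amide (the N is not a separate amine).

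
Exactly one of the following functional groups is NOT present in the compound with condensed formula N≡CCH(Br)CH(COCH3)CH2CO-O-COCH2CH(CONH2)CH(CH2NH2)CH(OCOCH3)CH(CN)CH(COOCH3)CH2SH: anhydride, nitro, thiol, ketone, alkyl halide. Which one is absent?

anhydride: present (CH2CO-O-COCH2 — two acyl groups sharing one oxygen, –C(=O)–O–C(=O)– → anhydride).
ketone: present (CH(COCH3) — pendant –COCH3: carbonyl C bonded to two carbons → ketone).
thiol: present (CH2SH — –SH on an sp³ carbon → thiol).
alkyl halide: present (CH(Br) — halogen on an sp³ carbon → alkyl halide).
nitro: no segment matches this pattern.

nitro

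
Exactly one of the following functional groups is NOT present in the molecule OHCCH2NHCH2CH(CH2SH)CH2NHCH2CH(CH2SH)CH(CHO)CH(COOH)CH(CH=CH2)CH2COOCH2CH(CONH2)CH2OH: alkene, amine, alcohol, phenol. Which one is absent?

phenol

alkene: present (CH(CH=CH2) — pendant –CH=CH2: C=C double bond → alkene).
amine: present (CH2NHCH2 — C–N–C with sp³ carbons and no adjacent C=O → amine (secondary)).
alcohol: present (CH2OH — –OH on an sp³ carbon → alcohol).
phenol: absent. In CH2OH, the –OH is on an sp³ carbon, not on an aromatic ring, so it is an alcohol.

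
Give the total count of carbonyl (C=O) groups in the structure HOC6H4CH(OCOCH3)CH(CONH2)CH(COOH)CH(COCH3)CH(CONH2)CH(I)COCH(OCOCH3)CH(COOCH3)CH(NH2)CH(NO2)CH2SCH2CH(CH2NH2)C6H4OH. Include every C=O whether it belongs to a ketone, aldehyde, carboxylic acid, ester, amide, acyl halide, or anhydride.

8

CH(OCOCH3): ester, 1 C=O (running total 1).
CH(CONH2): amide, 1 C=O (running total 2).
CH(COOH): carboxylic acid, 1 C=O (running total 3).
CH(COCH3): ketone, 1 C=O (running total 4).
CH(CONH2): amide, 1 C=O (running total 5).
CO: ketone, 1 C=O (running total 6).
CH(OCOCH3): ester, 1 C=O (running total 7).
CH(COOCH3): ester, 1 C=O (running total 8).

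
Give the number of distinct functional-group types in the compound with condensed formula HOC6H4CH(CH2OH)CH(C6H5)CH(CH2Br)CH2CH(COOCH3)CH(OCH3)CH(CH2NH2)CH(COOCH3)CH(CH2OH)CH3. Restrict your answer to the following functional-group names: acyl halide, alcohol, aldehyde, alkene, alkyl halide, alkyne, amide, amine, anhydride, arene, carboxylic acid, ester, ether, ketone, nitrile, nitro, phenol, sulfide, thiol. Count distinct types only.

Reading the structure from left to right:
  HOC6H4: –OH attached directly to an aromatic ring → phenol (not alcohol); the ring itself is an arene.
  CH(CH2OH): pendant –CH2OH on an sp³ backbone C → alcohol.
  CH(C6H5): pendant –C6H5: benzene ring → arene.
  CH(CH2Br): pendant –CH2X: halogen on sp³ carbon → alkyl halide.
  CH(COOCH3): pendant –COOCH3: carbonyl C bonded to C and –OCH3 → ester.
  CH(OCH3): pendant –OCH3: C–O–C with sp³ C, no adjacent C=O → ether.
  CH(CH2NH2): pendant –CH2NH2: N on sp³ C, no adjacent C=O → amine.
  CH(COOCH3): pendant –COOCH3: carbonyl C bonded to C and –OCH3 → ester.
  CH(CH2OH): pendant –CH2OH on an sp³ backbone C → alcohol.
Distinct types present: alcohol, alkyl halide, amine, arene, ester, ether, phenol.

7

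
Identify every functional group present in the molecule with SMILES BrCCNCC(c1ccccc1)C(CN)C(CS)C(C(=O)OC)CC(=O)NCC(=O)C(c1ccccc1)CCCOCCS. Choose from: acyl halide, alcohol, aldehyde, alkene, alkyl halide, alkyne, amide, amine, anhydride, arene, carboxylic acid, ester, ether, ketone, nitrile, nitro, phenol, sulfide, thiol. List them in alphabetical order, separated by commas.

alkyl halide, amide, amine, arene, ester, ether, ketone, thiol

Taking each segment in turn:
  BrCH2: halogen on an sp³ carbon → alkyl halide.
  CH2NHCH2: C–N–C with sp³ carbons and no adjacent C=O → amine (secondary).
  CH(C6H5): pendant –C6H5: benzene ring → arene.
  CH(CH2NH2): pendant –CH2NH2: N on sp³ C, no adjacent C=O → amine.
  CH(CH2SH): pendant –CH2SH → thiol.
  CH(COOCH3): pendant –COOCH3: carbonyl C bonded to C and –OCH3 → ester.
  CH2CONHCH2: –C(=O)–N– linkage → amide (the N is not an amine).
  CO: –C(=O)– with carbon on both sides → ketone.
  CH(C6H5): pendant –C6H5: benzene ring → arene.
  CH2OCH2: C–O–C with sp³ carbons on both sides and no adjacent C=O → ether.
  CH2SH: –SH on an sp³ carbon → thiol.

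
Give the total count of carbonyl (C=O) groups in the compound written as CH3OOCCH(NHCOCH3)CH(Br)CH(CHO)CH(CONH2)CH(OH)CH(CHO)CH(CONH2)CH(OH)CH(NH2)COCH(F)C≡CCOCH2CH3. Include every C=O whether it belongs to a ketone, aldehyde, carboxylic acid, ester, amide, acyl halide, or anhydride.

CH3OOC: ester, 1 C=O (running total 1).
CH(NHCOCH3): amide, 1 C=O (running total 2).
CH(CHO): aldehyde, 1 C=O (running total 3).
CH(CONH2): amide, 1 C=O (running total 4).
CH(CHO): aldehyde, 1 C=O (running total 5).
CH(CONH2): amide, 1 C=O (running total 6).
CO: ketone, 1 C=O (running total 7).
CO: ketone, 1 C=O (running total 8).

8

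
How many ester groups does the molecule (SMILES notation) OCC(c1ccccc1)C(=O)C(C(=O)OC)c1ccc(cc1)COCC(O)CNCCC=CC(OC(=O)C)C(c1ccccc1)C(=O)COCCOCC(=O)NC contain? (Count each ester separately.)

2

Taking each segment in turn:
  HOCH2: HO– on an sp³ carbon → alcohol.
  CH(C6H5): pendant –C6H5: benzene ring → arene.
  CO: –C(=O)– with carbon on both sides → ketone.
  CH(COOCH3): pendant –COOCH3: carbonyl C bonded to C and –OCH3 → ester.
  C6H4: para-disubstituted benzene ring → arene.
  CH2OCH2: C–O–C with sp³ carbons on both sides and no adjacent C=O → ether.
  CH(OH): –OH on an sp³ carbon → alcohol (secondary).
  CH2NHCH2: C–N–C with sp³ carbons and no adjacent C=O → amine (secondary).
  CH=CH: C=C double bond → alkene.
  CH(OCOCH3): pendant –OC(=O)CH3: an acyloxy group → ester.
  CH(C6H5): pendant –C6H5: benzene ring → arene.
  CO: –C(=O)– with carbon on both sides → ketone.
  CH2OCH2: C–O–C with sp³ carbons on both sides and no adjacent C=O → ether.
  CH2OCH2: C–O–C with sp³ carbons on both sides and no adjacent C=O → ether.
  CONHCH3: –C(=O)NHCH3: carbonyl C bonded to C and to N → amide (the N is not an amine).
Ester appears at: CH(COOCH3), CH(OCOCH3) → 2.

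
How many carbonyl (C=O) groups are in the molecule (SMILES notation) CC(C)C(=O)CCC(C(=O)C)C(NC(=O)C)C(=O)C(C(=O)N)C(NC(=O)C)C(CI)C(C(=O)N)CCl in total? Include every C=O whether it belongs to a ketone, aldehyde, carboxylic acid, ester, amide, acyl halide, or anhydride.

7

CO: ketone, 1 C=O (running total 1).
CH(COCH3): ketone, 1 C=O (running total 2).
CH(NHCOCH3): amide, 1 C=O (running total 3).
CO: ketone, 1 C=O (running total 4).
CH(CONH2): amide, 1 C=O (running total 5).
CH(NHCOCH3): amide, 1 C=O (running total 6).
CH(CONH2): amide, 1 C=O (running total 7).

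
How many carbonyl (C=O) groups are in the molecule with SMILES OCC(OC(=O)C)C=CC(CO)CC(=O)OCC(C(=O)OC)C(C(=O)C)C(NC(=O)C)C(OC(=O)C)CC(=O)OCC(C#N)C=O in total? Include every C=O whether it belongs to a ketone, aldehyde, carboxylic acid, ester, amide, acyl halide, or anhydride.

CH(OCOCH3): ester, 1 C=O (running total 1).
CH2COOCH2: ester, 1 C=O (running total 2).
CH(COOCH3): ester, 1 C=O (running total 3).
CH(COCH3): ketone, 1 C=O (running total 4).
CH(NHCOCH3): amide, 1 C=O (running total 5).
CH(OCOCH3): ester, 1 C=O (running total 6).
CH2COOCH2: ester, 1 C=O (running total 7).
CHO: aldehyde, 1 C=O (running total 8).

8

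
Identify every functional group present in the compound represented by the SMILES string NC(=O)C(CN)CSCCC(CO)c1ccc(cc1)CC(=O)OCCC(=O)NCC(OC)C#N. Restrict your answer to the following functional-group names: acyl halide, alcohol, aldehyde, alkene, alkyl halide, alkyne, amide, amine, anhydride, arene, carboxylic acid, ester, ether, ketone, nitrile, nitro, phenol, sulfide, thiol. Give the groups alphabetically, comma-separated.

Reading the structure from left to right:
  H2NCO: –C(=O)NH2: carbonyl C bonded to C and to N → amide (the N is not a separate amine).
  CH(CH2NH2): pendant –CH2NH2: N on sp³ C, no adjacent C=O → amine.
  CH2SCH2: C–S–C linkage → sulfide (thioether).
  CH(CH2OH): pendant –CH2OH on an sp³ backbone C → alcohol.
  C6H4: para-disubstituted benzene ring → arene.
  CH2COOCH2: –C(=O)–O–C with C on the carbonyl side → ester.
  CH2CONHCH2: –C(=O)–N– linkage → amide (the N is not an amine).
  CH(OCH3): pendant –OCH3: C–O–C with sp³ C, no adjacent C=O → ether.
  CN: –C≡N: carbon triple-bonded to nitrogen → nitrile.

alcohol, amide, amine, arene, ester, ether, nitrile, sulfide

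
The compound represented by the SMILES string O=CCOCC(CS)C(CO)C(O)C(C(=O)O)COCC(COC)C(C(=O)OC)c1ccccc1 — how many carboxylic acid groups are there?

Working along the chain:
  OHC: terminal –CHO: carbonyl C bonded to H and C → aldehyde.
  CH2OCH2: C–O–C with sp³ carbons on both sides and no adjacent C=O → ether.
  CH(CH2SH): pendant –CH2SH → thiol.
  CH(CH2OH): pendant –CH2OH on an sp³ backbone C → alcohol.
  CH(OH): –OH on an sp³ carbon → alcohol (secondary).
  CH(COOH): pendant –COOH: carbonyl C bonded to C and –OH → carboxylic acid.
  CH2OCH2: C–O–C with sp³ carbons on both sides and no adjacent C=O → ether.
  CH(CH2OCH3): pendant –CH2OCH3: C–O–C linkage → ether.
  CH(COOCH3): pendant –COOCH3: carbonyl C bonded to C and –OCH3 → ester.
  C6H5: –C6H5 phenyl ring → arene.
Carboxylic acid appears at: CH(COOH) → 1.

1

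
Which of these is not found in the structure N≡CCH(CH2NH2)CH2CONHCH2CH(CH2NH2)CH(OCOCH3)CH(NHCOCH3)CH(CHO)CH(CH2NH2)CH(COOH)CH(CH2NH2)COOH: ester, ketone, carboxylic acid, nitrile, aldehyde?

ketone

aldehyde: present (CH(CHO) — pendant –CHO: carbonyl C bonded to C and H → aldehyde).
ester: present (CH(OCOCH3) — pendant –OC(=O)CH3: an acyloxy group → ester).
carboxylic acid: present (CH(COOH) — pendant –COOH: carbonyl C bonded to C and –OH → carboxylic acid).
nitrile: present (N≡C — N≡C–: carbon triple-bonded to nitrogen → nitrile).
ketone: absent. In CH(OCOCH3), the C=O is bonded to an –O–C group, which defines an ester, not a ketone. In each of CH2CONHCH2 and CH(NHCOCH3), the C=O is bonded to nitrogen, which defines an amide, not a ketone. In each of CH(COOH) and COOH, the C=O bears an –OH, making it a carboxylic acid rather than a ketone. In CH(CHO), the carbonyl carbon carries an H, so it is an aldehyde, not a ketone.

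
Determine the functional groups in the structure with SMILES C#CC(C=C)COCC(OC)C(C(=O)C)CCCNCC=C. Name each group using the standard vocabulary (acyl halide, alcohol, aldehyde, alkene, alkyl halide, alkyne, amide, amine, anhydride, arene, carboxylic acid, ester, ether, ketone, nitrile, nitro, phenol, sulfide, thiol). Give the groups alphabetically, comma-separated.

C≡C triple bond → alkyne.
pendant –CH=CH2: C=C double bond → alkene.
C–O–C with sp³ carbons on both sides and no adjacent C=O → ether.
pendant –OCH3: C–O–C with sp³ C, no adjacent C=O → ether.
pendant –COCH3: carbonyl C bonded to two carbons → ketone.
C–N–C with sp³ carbons and no adjacent C=O → amine (secondary).
C=C double bond → alkene.

alkene, alkyne, amine, ether, ketone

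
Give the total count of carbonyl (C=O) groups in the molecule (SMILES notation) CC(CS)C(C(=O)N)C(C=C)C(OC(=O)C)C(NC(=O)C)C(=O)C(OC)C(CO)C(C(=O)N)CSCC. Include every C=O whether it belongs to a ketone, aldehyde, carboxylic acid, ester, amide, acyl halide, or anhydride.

5

CH(CONH2): amide, 1 C=O (running total 1).
CH(OCOCH3): ester, 1 C=O (running total 2).
CH(NHCOCH3): amide, 1 C=O (running total 3).
CO: ketone, 1 C=O (running total 4).
CH(CONH2): amide, 1 C=O (running total 5).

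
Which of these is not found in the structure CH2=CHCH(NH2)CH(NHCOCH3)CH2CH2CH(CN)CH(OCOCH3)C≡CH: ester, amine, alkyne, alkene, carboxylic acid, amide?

alkene: present (CH2=CH — C=C double bond → alkene).
amine: present (CH(NH2) — –NH2 on an sp³ carbon with no adjacent C=O → amine).
amide: present (CH(NHCOCH3) — pendant –NHC(=O)CH3: N bonded to a carbonyl → amide (not amine)).
alkyne: present (C≡CH — C≡C triple bond → alkyne).
ester: present (CH(OCOCH3) — pendant –OC(=O)CH3: an acyloxy group → ester).
carboxylic acid: absent. In CH(OCOCH3), the acyl oxygen is bonded to carbon (–O–C), not to H, so this is an ester. In CH(NHCOCH3), the carbonyl is bonded to nitrogen, not to –OH; that is an amide.

carboxylic acid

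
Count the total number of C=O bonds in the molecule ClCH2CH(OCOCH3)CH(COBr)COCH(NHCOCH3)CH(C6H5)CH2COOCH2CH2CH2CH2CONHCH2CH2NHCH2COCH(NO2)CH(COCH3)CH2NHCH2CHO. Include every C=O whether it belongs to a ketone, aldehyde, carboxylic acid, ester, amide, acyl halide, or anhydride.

9

CH(OCOCH3): ester, 1 C=O (running total 1).
CH(COBr): acyl halide, 1 C=O (running total 2).
CO: ketone, 1 C=O (running total 3).
CH(NHCOCH3): amide, 1 C=O (running total 4).
CH2COOCH2: ester, 1 C=O (running total 5).
CH2CONHCH2: amide, 1 C=O (running total 6).
CO: ketone, 1 C=O (running total 7).
CH(COCH3): ketone, 1 C=O (running total 8).
CHO: aldehyde, 1 C=O (running total 9).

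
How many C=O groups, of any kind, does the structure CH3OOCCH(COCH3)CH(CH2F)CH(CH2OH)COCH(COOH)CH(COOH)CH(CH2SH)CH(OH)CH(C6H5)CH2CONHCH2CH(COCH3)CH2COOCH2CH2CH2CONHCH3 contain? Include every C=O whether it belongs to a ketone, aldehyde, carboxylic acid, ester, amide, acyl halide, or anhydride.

CH3OOC: ester, 1 C=O (running total 1).
CH(COCH3): ketone, 1 C=O (running total 2).
CO: ketone, 1 C=O (running total 3).
CH(COOH): carboxylic acid, 1 C=O (running total 4).
CH(COOH): carboxylic acid, 1 C=O (running total 5).
CH2CONHCH2: amide, 1 C=O (running total 6).
CH(COCH3): ketone, 1 C=O (running total 7).
CH2COOCH2: ester, 1 C=O (running total 8).
CONHCH3: amide, 1 C=O (running total 9).

9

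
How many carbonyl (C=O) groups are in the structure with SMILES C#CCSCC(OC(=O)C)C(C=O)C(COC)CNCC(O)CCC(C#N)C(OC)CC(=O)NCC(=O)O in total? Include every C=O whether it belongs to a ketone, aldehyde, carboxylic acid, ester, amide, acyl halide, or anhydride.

CH(OCOCH3): ester, 1 C=O (running total 1).
CH(CHO): aldehyde, 1 C=O (running total 2).
CH2CONHCH2: amide, 1 C=O (running total 3).
COOH: carboxylic acid, 1 C=O (running total 4).

4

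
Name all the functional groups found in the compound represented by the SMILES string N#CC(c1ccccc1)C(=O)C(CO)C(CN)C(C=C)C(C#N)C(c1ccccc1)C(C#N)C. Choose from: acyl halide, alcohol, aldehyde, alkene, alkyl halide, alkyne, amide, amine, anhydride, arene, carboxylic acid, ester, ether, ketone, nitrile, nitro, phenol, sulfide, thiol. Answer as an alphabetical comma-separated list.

alcohol, alkene, amine, arene, ketone, nitrile

N≡C–: carbon triple-bonded to nitrogen → nitrile.
pendant –C6H5: benzene ring → arene.
–C(=O)– with carbon on both sides → ketone.
pendant –CH2OH on an sp³ backbone C → alcohol.
pendant –CH2NH2: N on sp³ C, no adjacent C=O → amine.
pendant –CH=CH2: C=C double bond → alkene.
pendant –C≡N: nitrile.
pendant –C6H5: benzene ring → arene.
pendant –C≡N: nitrile.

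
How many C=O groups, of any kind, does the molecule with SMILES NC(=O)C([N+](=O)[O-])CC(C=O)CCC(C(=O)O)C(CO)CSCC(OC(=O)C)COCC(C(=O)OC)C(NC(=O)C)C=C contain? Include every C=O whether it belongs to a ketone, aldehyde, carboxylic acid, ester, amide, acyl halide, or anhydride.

6

H2NCO: amide, 1 C=O (running total 1).
CH(CHO): aldehyde, 1 C=O (running total 2).
CH(COOH): carboxylic acid, 1 C=O (running total 3).
CH(OCOCH3): ester, 1 C=O (running total 4).
CH(COOCH3): ester, 1 C=O (running total 5).
CH(NHCOCH3): amide, 1 C=O (running total 6).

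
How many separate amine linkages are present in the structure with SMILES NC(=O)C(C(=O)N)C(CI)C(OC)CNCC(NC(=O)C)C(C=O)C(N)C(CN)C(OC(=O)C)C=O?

3

Reading the structure from left to right:
  H2NCO: –C(=O)NH2: carbonyl C bonded to C and to N → amide (the N is not a separate amine).
  CH(CONH2): pendant –CONH2: carbonyl C bonded to C and N → amide.
  CH(CH2I): pendant –CH2X: halogen on sp³ carbon → alkyl halide.
  CH(OCH3): pendant –OCH3: C–O–C with sp³ C, no adjacent C=O → ether.
  CH2NHCH2: C–N–C with sp³ carbons and no adjacent C=O → amine (secondary).
  CH(NHCOCH3): pendant –NHC(=O)CH3: N bonded to a carbonyl → amide (not amine).
  CH(CHO): pendant –CHO: carbonyl C bonded to C and H → aldehyde.
  CH(NH2): –NH2 on an sp³ carbon with no adjacent C=O → amine.
  CH(CH2NH2): pendant –CH2NH2: N on sp³ C, no adjacent C=O → amine.
  CH(OCOCH3): pendant –OC(=O)CH3: an acyloxy group → ester.
  CHO: terminal –CHO: carbonyl C bonded to H and C → aldehyde.
Amine appears at: CH2NHCH2, CH(NH2), CH(CH2NH2) → 3.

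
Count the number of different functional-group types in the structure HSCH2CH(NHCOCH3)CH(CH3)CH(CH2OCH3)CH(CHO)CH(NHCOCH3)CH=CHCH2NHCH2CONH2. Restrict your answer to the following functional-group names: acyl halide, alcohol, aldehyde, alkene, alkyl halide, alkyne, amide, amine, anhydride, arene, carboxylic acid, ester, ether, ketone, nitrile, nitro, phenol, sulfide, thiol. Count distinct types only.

Working along the chain:
  HSCH2: –SH on an sp³ carbon → thiol.
  CH(NHCOCH3): pendant –NHC(=O)CH3: N bonded to a carbonyl → amide (not amine).
  CH(CH2OCH3): pendant –CH2OCH3: C–O–C linkage → ether.
  CH(CHO): pendant –CHO: carbonyl C bonded to C and H → aldehyde.
  CH(NHCOCH3): pendant –NHC(=O)CH3: N bonded to a carbonyl → amide (not amine).
  CH=CH: C=C double bond → alkene.
  CH2NHCH2: C–N–C with sp³ carbons and no adjacent C=O → amine (secondary).
  CONH2: –C(=O)NH2: carbonyl C bonded to C and to N → amide (the N is not a separate amine).
Distinct types present: aldehyde, alkene, amide, amine, ether, thiol.

6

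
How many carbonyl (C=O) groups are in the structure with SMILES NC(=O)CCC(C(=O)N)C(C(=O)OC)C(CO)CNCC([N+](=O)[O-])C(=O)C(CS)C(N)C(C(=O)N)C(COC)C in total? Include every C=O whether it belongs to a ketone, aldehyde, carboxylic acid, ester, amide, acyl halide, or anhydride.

5

H2NCO: amide, 1 C=O (running total 1).
CH(CONH2): amide, 1 C=O (running total 2).
CH(COOCH3): ester, 1 C=O (running total 3).
CO: ketone, 1 C=O (running total 4).
CH(CONH2): amide, 1 C=O (running total 5).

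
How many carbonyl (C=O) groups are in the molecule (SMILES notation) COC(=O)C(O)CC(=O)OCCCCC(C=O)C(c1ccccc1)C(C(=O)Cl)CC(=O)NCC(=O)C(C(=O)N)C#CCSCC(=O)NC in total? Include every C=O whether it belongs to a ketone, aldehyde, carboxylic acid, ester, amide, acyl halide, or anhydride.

CH3OOC: ester, 1 C=O (running total 1).
CH2COOCH2: ester, 1 C=O (running total 2).
CH(CHO): aldehyde, 1 C=O (running total 3).
CH(COCl): acyl halide, 1 C=O (running total 4).
CH2CONHCH2: amide, 1 C=O (running total 5).
CO: ketone, 1 C=O (running total 6).
CH(CONH2): amide, 1 C=O (running total 7).
CONHCH3: amide, 1 C=O (running total 8).

8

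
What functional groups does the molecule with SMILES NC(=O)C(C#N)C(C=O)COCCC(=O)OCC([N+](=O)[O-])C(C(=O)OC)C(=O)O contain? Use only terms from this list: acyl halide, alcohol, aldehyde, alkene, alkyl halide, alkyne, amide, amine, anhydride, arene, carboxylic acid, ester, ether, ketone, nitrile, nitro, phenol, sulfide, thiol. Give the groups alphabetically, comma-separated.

Taking each segment in turn:
  H2NCO: –C(=O)NH2: carbonyl C bonded to C and to N → amide (the N is not a separate amine).
  CH(CN): pendant –C≡N: nitrile.
  CH(CHO): pendant –CHO: carbonyl C bonded to C and H → aldehyde.
  CH2OCH2: C–O–C with sp³ carbons on both sides and no adjacent C=O → ether.
  CH2COOCH2: –C(=O)–O–C with C on the carbonyl side → ester.
  CH(NO2): –NO2 on an sp³ carbon → nitro (the N=O is not a carbonyl).
  CH(COOCH3): pendant –COOCH3: carbonyl C bonded to C and –OCH3 → ester.
  COOH: –COOH: carbonyl C bonded to –OH and C → carboxylic acid (the –OH is not a separate alcohol).

aldehyde, amide, carboxylic acid, ester, ether, nitrile, nitro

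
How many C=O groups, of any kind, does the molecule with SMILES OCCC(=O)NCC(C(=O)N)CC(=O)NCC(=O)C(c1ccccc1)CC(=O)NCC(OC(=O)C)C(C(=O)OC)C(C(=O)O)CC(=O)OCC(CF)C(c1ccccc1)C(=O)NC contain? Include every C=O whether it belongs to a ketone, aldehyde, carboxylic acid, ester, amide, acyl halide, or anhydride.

10

CH2CONHCH2: amide, 1 C=O (running total 1).
CH(CONH2): amide, 1 C=O (running total 2).
CH2CONHCH2: amide, 1 C=O (running total 3).
CO: ketone, 1 C=O (running total 4).
CH2CONHCH2: amide, 1 C=O (running total 5).
CH(OCOCH3): ester, 1 C=O (running total 6).
CH(COOCH3): ester, 1 C=O (running total 7).
CH(COOH): carboxylic acid, 1 C=O (running total 8).
CH2COOCH2: ester, 1 C=O (running total 9).
CONHCH3: amide, 1 C=O (running total 10).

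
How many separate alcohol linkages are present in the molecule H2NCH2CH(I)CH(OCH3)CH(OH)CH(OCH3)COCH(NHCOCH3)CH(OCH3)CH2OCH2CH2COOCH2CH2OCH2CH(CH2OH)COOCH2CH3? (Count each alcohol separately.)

2

Taking each segment in turn:
  H2NCH2: –NH2 on an sp³ carbon with no adjacent C=O → amine.
  CH(I): halogen on an sp³ carbon → alkyl halide.
  CH(OCH3): pendant –OCH3: C–O–C with sp³ C, no adjacent C=O → ether.
  CH(OH): –OH on an sp³ carbon → alcohol (secondary).
  CH(OCH3): pendant –OCH3: C–O–C with sp³ C, no adjacent C=O → ether.
  CO: –C(=O)– with carbon on both sides → ketone.
  CH(NHCOCH3): pendant –NHC(=O)CH3: N bonded to a carbonyl → amide (not amine).
  CH(OCH3): pendant –OCH3: C–O–C with sp³ C, no adjacent C=O → ether.
  CH2OCH2: C–O–C with sp³ carbons on both sides and no adjacent C=O → ether.
  CH2COOCH2: –C(=O)–O–C with C on the carbonyl side → ester.
  CH2OCH2: C–O–C with sp³ carbons on both sides and no adjacent C=O → ether.
  CH(CH2OH): pendant –CH2OH on an sp³ backbone C → alcohol.
  COOCH2CH3: –C(=O)OCH2CH3: carbonyl C bonded to C and to –OEt → ester.
Alcohol appears at: CH(OH), CH(CH2OH) → 2.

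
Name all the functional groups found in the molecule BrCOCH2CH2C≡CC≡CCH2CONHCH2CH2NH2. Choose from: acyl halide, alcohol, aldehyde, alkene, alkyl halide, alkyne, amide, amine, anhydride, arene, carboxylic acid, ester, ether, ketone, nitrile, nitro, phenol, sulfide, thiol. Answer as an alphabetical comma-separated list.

acyl halide, alkyne, amide, amine

Reading the structure from left to right:
  BrCO: –C(=O)Br: carbonyl C bonded to C and to a halogen → acyl halide (not alkyl halide).
  C≡C: C≡C triple bond → alkyne.
  C≡C: C≡C triple bond → alkyne.
  CH2CONHCH2: –C(=O)–N– linkage → amide (the N is not an amine).
  CH2NH2: –NH2 on an sp³ carbon with no adjacent C=O → amine.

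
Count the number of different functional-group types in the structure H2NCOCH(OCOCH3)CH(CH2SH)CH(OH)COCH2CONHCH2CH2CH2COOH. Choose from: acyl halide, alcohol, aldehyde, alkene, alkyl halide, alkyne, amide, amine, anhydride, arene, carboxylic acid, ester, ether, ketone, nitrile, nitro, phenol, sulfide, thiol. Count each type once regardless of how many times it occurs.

6

Taking each segment in turn:
  H2NCO: –C(=O)NH2: carbonyl C bonded to C and to N → amide (the N is not a separate amine).
  CH(OCOCH3): pendant –OC(=O)CH3: an acyloxy group → ester.
  CH(CH2SH): pendant –CH2SH → thiol.
  CH(OH): –OH on an sp³ carbon → alcohol (secondary).
  CO: –C(=O)– with carbon on both sides → ketone.
  CH2CONHCH2: –C(=O)–N– linkage → amide (the N is not an amine).
  COOH: –COOH: carbonyl C bonded to –OH and C → carboxylic acid (the –OH is not a separate alcohol).
Distinct types present: alcohol, amide, carboxylic acid, ester, ketone, thiol.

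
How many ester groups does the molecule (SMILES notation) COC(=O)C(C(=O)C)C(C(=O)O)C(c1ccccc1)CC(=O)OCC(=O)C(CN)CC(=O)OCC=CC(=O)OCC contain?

CH3O–C(=O)–: carbonyl C bonded to C and to –OCH3 → ester (not ketone + ether).
pendant –COCH3: carbonyl C bonded to two carbons → ketone.
pendant –COOH: carbonyl C bonded to C and –OH → carboxylic acid.
pendant –C6H5: benzene ring → arene.
–C(=O)–O–C with C on the carbonyl side → ester.
–C(=O)– with carbon on both sides → ketone.
pendant –CH2NH2: N on sp³ C, no adjacent C=O → amine.
–C(=O)–O–C with C on the carbonyl side → ester.
C=C double bond → alkene.
–C(=O)OCH2CH3: carbonyl C bonded to C and to –OEt → ester.
Ester appears at: CH3OOC, CH2COOCH2, CH2COOCH2, COOCH2CH3 → 4.

4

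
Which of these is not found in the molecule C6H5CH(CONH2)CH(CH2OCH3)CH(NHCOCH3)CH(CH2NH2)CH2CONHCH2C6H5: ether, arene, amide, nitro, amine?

nitro

arene: present (C6H5 — C6H5– phenyl ring → arene).
amide: present (CH(CONH2) — pendant –CONH2: carbonyl C bonded to C and N → amide).
amine: present (CH(CH2NH2) — pendant –CH2NH2: N on sp³ C, no adjacent C=O → amine).
ether: present (CH(CH2OCH3) — pendant –CH2OCH3: C–O–C linkage → ether).
nitro: no segment matches this pattern.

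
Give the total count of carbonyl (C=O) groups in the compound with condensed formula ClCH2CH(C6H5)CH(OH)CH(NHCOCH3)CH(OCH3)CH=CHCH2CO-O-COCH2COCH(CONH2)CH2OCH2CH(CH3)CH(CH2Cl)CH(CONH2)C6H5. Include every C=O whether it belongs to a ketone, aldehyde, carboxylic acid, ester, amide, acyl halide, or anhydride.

6

CH(NHCOCH3): amide, 1 C=O (running total 1).
CH2CO-O-COCH2: anhydride, 2 C=O (running total 3).
CO: ketone, 1 C=O (running total 4).
CH(CONH2): amide, 1 C=O (running total 5).
CH(CONH2): amide, 1 C=O (running total 6).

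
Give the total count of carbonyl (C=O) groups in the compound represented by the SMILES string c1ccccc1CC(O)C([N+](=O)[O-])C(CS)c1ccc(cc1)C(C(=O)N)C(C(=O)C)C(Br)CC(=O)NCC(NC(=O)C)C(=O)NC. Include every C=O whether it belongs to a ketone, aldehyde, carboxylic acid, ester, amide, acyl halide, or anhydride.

5

CH(CONH2): amide, 1 C=O (running total 1).
CH(COCH3): ketone, 1 C=O (running total 2).
CH2CONHCH2: amide, 1 C=O (running total 3).
CH(NHCOCH3): amide, 1 C=O (running total 4).
CONHCH3: amide, 1 C=O (running total 5).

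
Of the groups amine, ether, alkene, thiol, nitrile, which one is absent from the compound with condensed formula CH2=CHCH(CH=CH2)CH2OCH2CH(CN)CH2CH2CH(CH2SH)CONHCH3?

alkene: present (CH2=CH — C=C double bond → alkene).
thiol: present (CH(CH2SH) — pendant –CH2SH → thiol).
ether: present (CH2OCH2 — C–O–C with sp³ carbons on both sides and no adjacent C=O → ether).
nitrile: present (CH(CN) — pendant –C≡N: nitrile).
amine: absent. In CONHCH3, the nitrogen is bonded directly to a carbonyl carbon, making it part of an amide, not a free amine.

amine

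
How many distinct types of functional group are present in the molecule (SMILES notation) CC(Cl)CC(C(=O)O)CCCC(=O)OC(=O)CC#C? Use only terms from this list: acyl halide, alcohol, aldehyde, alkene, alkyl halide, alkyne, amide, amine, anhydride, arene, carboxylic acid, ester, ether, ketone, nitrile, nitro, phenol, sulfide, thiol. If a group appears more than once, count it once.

Reading the structure from left to right:
  CH(Cl): halogen on an sp³ carbon → alkyl halide.
  CH(COOH): pendant –COOH: carbonyl C bonded to C and –OH → carboxylic acid.
  CH2CO-O-COCH2: two acyl groups sharing one oxygen, –C(=O)–O–C(=O)– → anhydride.
  C≡CH: C≡C triple bond → alkyne.
Distinct types present: alkyl halide, alkyne, anhydride, carboxylic acid.

4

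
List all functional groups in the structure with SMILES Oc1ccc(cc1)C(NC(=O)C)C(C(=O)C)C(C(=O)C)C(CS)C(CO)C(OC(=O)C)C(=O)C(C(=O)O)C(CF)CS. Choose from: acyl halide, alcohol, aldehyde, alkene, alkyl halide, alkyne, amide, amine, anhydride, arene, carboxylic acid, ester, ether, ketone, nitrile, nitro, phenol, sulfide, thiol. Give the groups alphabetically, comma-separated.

alcohol, alkyl halide, amide, arene, carboxylic acid, ester, ketone, phenol, thiol

–OH attached directly to an aromatic ring → phenol (not alcohol); the ring itself is an arene.
pendant –NHC(=O)CH3: N bonded to a carbonyl → amide (not amine).
pendant –COCH3: carbonyl C bonded to two carbons → ketone.
pendant –COCH3: carbonyl C bonded to two carbons → ketone.
pendant –CH2SH → thiol.
pendant –CH2OH on an sp³ backbone C → alcohol.
pendant –OC(=O)CH3: an acyloxy group → ester.
–C(=O)– with carbon on both sides → ketone.
pendant –COOH: carbonyl C bonded to C and –OH → carboxylic acid.
pendant –CH2X: halogen on sp³ carbon → alkyl halide.
–SH on an sp³ carbon → thiol.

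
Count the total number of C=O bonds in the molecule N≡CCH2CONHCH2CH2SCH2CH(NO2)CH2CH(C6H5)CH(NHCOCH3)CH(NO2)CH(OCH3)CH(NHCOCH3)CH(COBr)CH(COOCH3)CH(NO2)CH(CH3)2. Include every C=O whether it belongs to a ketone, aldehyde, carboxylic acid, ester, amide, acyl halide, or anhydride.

CH2CONHCH2: amide, 1 C=O (running total 1).
CH(NHCOCH3): amide, 1 C=O (running total 2).
CH(NHCOCH3): amide, 1 C=O (running total 3).
CH(COBr): acyl halide, 1 C=O (running total 4).
CH(COOCH3): ester, 1 C=O (running total 5).

5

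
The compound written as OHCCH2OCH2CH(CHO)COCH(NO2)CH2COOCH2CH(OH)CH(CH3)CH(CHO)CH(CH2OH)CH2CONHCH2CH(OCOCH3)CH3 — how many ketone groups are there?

1

Reading the structure from left to right:
  OHC: terminal –CHO: carbonyl C bonded to H and C → aldehyde.
  CH2OCH2: C–O–C with sp³ carbons on both sides and no adjacent C=O → ether.
  CH(CHO): pendant –CHO: carbonyl C bonded to C and H → aldehyde.
  CO: –C(=O)– with carbon on both sides → ketone.
  CH(NO2): –NO2 on an sp³ carbon → nitro (the N=O is not a carbonyl).
  CH2COOCH2: –C(=O)–O–C with C on the carbonyl side → ester.
  CH(OH): –OH on an sp³ carbon → alcohol (secondary).
  CH(CHO): pendant –CHO: carbonyl C bonded to C and H → aldehyde.
  CH(CH2OH): pendant –CH2OH on an sp³ backbone C → alcohol.
  CH2CONHCH2: –C(=O)–N– linkage → amide (the N is not an amine).
  CH(OCOCH3): pendant –OC(=O)CH3: an acyloxy group → ester.
Ketone appears at: CO → 1.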